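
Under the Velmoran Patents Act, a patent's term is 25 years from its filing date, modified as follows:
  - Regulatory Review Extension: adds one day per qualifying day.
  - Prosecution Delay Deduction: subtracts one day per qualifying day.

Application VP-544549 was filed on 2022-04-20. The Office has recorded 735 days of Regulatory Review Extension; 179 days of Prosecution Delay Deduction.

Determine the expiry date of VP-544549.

Base term: filing date + 25 years → 20 April 2047.
Regulatory Review Extension: +735 days → 24 April 2049.
Prosecution Delay Deduction: −179 days → 27 October 2048.

October 27, 2048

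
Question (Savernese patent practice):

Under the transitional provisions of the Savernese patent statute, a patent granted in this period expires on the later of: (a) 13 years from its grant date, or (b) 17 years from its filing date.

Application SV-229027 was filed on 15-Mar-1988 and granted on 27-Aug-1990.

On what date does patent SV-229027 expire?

March 15, 2005

(a) grant + 13 years → 27 August 2003.
(b) filing + 17 years → 15 March 2005.
Later of the two: 15 March 2005.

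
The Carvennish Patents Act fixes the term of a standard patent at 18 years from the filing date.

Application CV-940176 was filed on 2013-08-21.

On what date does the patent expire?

2031-08-21

Filing date + 18 years → 21 August 2031.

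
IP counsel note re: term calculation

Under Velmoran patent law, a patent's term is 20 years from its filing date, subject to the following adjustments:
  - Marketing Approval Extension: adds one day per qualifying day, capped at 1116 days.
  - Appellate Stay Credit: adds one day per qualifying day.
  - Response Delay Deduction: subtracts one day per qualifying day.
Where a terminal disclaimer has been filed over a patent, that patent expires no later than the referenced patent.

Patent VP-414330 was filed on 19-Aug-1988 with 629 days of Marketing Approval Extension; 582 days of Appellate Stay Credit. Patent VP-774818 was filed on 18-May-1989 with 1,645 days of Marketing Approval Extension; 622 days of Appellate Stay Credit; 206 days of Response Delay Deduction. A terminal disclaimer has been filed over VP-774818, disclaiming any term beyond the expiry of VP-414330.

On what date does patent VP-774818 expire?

2011-12-13

Natural term of VP-774818:
  Base: filing + 20 years → 18 May 2009.
  Marketing Approval Extension: 1645 days claimed exceeds the 1116-day cap, so +1116 days → 7 June 2012.
  Appellate Stay Credit: +622 days → 19 February 2014.
  Response Delay Deduction: −206 days → 28 July 2013.
Expiry of referenced patent VP-414330:
  Base: filing + 20 years → 19 August 2008.
  Marketing Approval Extension: 629 days (within the 1116-day cap) → +629 days → 10 May 2010.
  Appellate Stay Credit: +582 days → 13 December 2011.
Terminal disclaimer: VP-774818 expires on the earlier of 28 July 2013 and 13 December 2011.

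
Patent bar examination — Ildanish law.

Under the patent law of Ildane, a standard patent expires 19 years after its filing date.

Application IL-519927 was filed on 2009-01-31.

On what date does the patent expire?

January 31, 2028

Filing date + 19 years → 31 January 2028.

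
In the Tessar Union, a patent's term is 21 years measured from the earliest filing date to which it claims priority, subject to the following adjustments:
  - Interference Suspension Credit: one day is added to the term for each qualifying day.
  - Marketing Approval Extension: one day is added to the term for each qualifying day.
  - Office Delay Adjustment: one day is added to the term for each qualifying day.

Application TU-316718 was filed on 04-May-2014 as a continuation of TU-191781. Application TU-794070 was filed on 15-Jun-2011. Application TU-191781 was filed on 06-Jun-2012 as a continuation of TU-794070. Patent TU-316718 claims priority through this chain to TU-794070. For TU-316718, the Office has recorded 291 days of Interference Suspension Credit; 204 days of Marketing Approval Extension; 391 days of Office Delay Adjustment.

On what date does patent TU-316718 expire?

November 18, 2034

Earliest priority filing: 15 June 2011.
Base term: 15 June 2011 + 21 years → 15 June 2032.
Interference Suspension Credit: +291 days → 2 April 2033.
Marketing Approval Extension: +204 days → 23 October 2033.
Office Delay Adjustment: +391 days → 18 November 2034.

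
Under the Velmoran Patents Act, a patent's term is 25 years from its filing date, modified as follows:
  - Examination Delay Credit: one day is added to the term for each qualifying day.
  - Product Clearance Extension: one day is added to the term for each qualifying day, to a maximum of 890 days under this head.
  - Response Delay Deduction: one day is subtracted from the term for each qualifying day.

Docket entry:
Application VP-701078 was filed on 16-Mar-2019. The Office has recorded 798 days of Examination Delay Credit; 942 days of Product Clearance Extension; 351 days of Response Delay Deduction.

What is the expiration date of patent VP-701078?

November 13, 2047

Base term: filing date + 25 years → 16 March 2044.
Examination Delay Credit: +798 days → 23 May 2046.
Product Clearance Extension: 942 days claimed exceeds the 890-day cap, so +890 days → 29 October 2048.
Response Delay Deduction: −351 days → 13 November 2047.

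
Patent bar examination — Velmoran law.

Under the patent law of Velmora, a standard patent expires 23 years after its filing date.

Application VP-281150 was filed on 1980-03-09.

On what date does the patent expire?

March 9, 2003

Filing date + 23 years → 9 March 2003.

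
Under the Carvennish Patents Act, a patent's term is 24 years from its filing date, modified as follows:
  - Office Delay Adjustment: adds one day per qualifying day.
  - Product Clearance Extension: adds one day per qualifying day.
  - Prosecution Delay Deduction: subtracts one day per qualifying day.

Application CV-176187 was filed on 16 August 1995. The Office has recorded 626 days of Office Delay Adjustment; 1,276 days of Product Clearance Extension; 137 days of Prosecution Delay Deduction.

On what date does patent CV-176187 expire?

2024-06-15

Base term: filing date + 24 years → 16 August 2019.
Office Delay Adjustment: +626 days → 3 May 2021.
Product Clearance Extension: +1276 days → 30 October 2024.
Prosecution Delay Deduction: −137 days → 15 June 2024.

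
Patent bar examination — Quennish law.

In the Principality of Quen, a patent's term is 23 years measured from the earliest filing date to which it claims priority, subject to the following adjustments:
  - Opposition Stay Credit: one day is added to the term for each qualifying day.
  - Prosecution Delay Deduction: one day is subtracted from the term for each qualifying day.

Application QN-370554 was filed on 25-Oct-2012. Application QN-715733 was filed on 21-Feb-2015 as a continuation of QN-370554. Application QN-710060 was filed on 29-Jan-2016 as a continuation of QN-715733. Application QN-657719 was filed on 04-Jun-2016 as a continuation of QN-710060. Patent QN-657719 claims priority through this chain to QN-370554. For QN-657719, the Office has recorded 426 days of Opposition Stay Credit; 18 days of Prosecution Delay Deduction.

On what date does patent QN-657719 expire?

December 6, 2036

Earliest priority filing: 25 October 2012.
Base term: 25 October 2012 + 23 years → 25 October 2035.
Opposition Stay Credit: +426 days → 24 December 2036.
Prosecution Delay Deduction: −18 days → 6 December 2036.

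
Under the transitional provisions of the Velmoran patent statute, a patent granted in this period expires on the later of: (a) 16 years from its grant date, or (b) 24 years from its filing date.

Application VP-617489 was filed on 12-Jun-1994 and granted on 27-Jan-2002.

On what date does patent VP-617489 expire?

June 12, 2018

(a) grant + 16 years → 27 January 2018.
(b) filing + 24 years → 12 June 2018.
Later of the two: 12 June 2018.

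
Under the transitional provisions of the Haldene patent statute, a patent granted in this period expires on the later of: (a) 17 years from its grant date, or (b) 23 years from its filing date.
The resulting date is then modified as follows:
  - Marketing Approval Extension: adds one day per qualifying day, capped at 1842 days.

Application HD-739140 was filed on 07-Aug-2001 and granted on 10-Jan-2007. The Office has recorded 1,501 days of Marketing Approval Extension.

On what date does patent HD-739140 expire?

(a) grant + 17 years → 10 January 2024.
(b) filing + 23 years → 7 August 2024.
Later of the two: 7 August 2024.
Marketing Approval Extension: 1501 days (within the 1842-day cap) → +1501 days → 16 September 2028.

September 16, 2028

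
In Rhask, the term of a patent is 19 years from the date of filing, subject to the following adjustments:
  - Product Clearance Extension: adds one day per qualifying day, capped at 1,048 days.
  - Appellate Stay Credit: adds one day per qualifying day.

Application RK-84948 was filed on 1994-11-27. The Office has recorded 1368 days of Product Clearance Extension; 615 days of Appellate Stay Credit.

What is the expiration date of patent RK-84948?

2018-06-17

Base term: filing date + 19 years → 27 November 2013.
Product Clearance Extension: 1368 days claimed exceeds the 1048-day cap, so +1048 days → 10 October 2016.
Appellate Stay Credit: +615 days → 17 June 2018.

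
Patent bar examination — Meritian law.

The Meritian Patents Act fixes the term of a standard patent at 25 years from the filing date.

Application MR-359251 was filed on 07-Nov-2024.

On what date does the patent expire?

2049-11-07

Filing date + 25 years → 7 November 2049.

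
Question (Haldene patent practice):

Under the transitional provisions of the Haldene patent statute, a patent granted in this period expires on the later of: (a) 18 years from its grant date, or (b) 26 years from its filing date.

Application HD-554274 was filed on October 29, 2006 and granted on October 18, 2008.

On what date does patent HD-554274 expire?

(a) grant + 18 years → 18 October 2026.
(b) filing + 26 years → 29 October 2032.
Later of the two: 29 October 2032.

2032-10-29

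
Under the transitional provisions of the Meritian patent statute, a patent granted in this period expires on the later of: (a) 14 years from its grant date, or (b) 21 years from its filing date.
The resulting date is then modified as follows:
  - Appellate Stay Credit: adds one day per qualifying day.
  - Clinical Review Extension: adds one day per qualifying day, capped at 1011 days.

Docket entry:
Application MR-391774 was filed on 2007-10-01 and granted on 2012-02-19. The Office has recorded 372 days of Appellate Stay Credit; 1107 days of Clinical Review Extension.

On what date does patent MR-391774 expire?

July 15, 2032

(a) grant + 14 years → 19 February 2026.
(b) filing + 21 years → 1 October 2028.
Later of the two: 1 October 2028.
Appellate Stay Credit: +372 days → 8 October 2029.
Clinical Review Extension: 1107 days claimed exceeds the 1011-day cap, so +1011 days → 15 July 2032.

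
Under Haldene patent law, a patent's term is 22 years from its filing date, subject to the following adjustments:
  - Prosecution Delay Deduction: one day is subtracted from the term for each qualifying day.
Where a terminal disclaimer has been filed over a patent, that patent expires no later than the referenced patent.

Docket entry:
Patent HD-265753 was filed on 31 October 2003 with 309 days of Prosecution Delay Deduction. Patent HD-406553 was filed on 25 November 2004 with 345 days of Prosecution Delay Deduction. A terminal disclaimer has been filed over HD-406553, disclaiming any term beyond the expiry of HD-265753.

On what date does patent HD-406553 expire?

Natural term of HD-406553:
  Base: filing + 22 years → 25 November 2026.
  Prosecution Delay Deduction: −345 days → 15 December 2025.
Expiry of referenced patent HD-265753:
  Base: filing + 22 years → 31 October 2025.
  Prosecution Delay Deduction: −309 days → 26 December 2024.
Terminal disclaimer: HD-406553 expires on the earlier of 15 December 2025 and 26 December 2024.

December 26, 2024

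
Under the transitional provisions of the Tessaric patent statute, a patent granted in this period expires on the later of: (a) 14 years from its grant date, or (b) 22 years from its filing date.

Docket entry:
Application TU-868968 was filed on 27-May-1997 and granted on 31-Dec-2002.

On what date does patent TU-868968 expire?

(a) grant + 14 years → 31 December 2016.
(b) filing + 22 years → 27 May 2019.
Later of the two: 27 May 2019.

2019-05-27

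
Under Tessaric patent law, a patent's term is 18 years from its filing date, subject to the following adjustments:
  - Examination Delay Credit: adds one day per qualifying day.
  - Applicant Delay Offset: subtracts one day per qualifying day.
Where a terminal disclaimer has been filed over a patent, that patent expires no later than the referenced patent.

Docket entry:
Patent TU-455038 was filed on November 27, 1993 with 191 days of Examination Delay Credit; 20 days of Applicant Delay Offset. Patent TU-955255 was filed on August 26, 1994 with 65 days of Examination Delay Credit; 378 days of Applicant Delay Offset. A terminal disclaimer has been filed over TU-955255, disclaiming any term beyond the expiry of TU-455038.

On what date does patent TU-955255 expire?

Natural term of TU-955255:
  Base: filing + 18 years → 26 August 2012.
  Examination Delay Credit: +65 days → 30 October 2012.
  Applicant Delay Offset: −378 days → 18 October 2011.
Expiry of referenced patent TU-455038:
  Base: filing + 18 years → 27 November 2011.
  Examination Delay Credit: +191 days → 5 June 2012.
  Applicant Delay Offset: −20 days → 16 May 2012.
Terminal disclaimer: TU-955255 expires on the earlier of 18 October 2011 and 16 May 2012.

2011-10-18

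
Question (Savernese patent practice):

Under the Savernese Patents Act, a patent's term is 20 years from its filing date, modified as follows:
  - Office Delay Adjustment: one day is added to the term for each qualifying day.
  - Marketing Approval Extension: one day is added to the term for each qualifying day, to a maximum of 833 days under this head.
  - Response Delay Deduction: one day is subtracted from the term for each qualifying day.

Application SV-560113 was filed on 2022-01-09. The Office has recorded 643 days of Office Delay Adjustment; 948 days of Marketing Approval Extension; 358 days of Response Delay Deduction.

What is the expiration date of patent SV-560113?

2045-01-31

Base term: filing date + 20 years → 9 January 2042.
Office Delay Adjustment: +643 days → 14 October 2043.
Marketing Approval Extension: 948 days claimed exceeds the 833-day cap, so +833 days → 24 January 2046.
Response Delay Deduction: −358 days → 31 January 2045.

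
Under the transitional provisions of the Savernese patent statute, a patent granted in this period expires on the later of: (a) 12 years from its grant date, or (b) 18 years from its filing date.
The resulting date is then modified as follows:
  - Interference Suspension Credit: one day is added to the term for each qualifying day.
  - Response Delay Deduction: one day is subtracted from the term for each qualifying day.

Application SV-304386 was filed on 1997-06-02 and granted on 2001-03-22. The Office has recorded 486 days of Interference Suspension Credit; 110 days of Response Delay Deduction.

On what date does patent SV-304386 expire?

June 12, 2016

(a) grant + 12 years → 22 March 2013.
(b) filing + 18 years → 2 June 2015.
Later of the two: 2 June 2015.
Interference Suspension Credit: +486 days → 30 September 2016.
Response Delay Deduction: −110 days → 12 June 2016.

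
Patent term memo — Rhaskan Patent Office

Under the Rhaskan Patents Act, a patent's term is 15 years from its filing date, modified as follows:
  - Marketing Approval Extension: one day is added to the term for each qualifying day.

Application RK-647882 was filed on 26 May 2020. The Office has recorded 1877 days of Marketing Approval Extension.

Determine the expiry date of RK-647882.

Base term: filing date + 15 years → 26 May 2035.
Marketing Approval Extension: +1877 days → 15 July 2040.

July 15, 2040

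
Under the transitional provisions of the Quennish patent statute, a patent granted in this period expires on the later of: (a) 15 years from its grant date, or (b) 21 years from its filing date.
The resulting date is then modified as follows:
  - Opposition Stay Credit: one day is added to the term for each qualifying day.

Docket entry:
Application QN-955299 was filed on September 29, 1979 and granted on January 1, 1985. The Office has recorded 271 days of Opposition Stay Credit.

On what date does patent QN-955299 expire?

June 27, 2001

(a) grant + 15 years → 1 January 2000.
(b) filing + 21 years → 29 September 2000.
Later of the two: 29 September 2000.
Opposition Stay Credit: +271 days → 27 June 2001.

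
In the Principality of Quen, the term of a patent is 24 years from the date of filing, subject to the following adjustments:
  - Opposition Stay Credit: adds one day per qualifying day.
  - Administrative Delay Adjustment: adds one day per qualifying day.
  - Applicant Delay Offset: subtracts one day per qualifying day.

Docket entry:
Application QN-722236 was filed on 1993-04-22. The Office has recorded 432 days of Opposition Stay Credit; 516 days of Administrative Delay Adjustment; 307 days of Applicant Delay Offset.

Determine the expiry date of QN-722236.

January 23, 2019

Base term: filing date + 24 years → 22 April 2017.
Opposition Stay Credit: +432 days → 28 June 2018.
Administrative Delay Adjustment: +516 days → 26 November 2019.
Applicant Delay Offset: −307 days → 23 January 2019.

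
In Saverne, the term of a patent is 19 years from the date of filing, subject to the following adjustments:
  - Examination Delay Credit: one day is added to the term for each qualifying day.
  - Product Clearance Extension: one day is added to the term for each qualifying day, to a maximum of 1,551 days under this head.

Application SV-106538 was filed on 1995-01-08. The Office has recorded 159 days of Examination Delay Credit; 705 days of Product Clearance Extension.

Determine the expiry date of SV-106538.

Base term: filing date + 19 years → 8 January 2014.
Examination Delay Credit: +159 days → 16 June 2014.
Product Clearance Extension: 705 days (within the 1551-day cap) → +705 days → 21 May 2016.

May 21, 2016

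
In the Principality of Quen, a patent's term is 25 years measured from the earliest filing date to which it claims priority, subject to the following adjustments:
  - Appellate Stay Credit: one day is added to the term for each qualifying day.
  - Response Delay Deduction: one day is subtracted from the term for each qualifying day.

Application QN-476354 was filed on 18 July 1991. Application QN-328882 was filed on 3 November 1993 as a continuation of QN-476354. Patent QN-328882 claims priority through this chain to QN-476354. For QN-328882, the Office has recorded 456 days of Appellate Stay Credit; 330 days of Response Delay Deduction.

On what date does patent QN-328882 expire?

2016-11-21

Earliest priority filing: 18 July 1991.
Base term: 18 July 1991 + 25 years → 18 July 2016.
Appellate Stay Credit: +456 days → 17 October 2017.
Response Delay Deduction: −330 days → 21 November 2016.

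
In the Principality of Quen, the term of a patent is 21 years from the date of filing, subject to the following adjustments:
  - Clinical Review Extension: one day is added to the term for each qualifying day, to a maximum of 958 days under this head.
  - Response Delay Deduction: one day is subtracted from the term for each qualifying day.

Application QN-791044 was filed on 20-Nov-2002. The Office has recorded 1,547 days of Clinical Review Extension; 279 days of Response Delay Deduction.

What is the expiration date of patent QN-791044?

2025-09-29

Base term: filing date + 21 years → 20 November 2023.
Clinical Review Extension: 1547 days claimed exceeds the 958-day cap, so +958 days → 5 July 2026.
Response Delay Deduction: −279 days → 29 September 2025.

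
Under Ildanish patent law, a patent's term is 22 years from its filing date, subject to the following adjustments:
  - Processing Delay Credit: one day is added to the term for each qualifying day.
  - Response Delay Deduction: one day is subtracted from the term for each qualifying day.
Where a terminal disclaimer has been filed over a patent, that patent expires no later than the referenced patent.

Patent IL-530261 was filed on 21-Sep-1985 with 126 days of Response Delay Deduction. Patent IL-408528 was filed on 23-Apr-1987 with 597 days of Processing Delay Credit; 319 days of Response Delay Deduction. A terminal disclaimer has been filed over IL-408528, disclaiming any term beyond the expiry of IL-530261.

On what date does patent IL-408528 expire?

Natural term of IL-408528:
  Base: filing + 22 years → 23 April 2009.
  Processing Delay Credit: +597 days → 11 December 2010.
  Response Delay Deduction: −319 days → 26 January 2010.
Expiry of referenced patent IL-530261:
  Base: filing + 22 years → 21 September 2007.
  Response Delay Deduction: −126 days → 18 May 2007.
Terminal disclaimer: IL-408528 expires on the earlier of 26 January 2010 and 18 May 2007.

May 18, 2007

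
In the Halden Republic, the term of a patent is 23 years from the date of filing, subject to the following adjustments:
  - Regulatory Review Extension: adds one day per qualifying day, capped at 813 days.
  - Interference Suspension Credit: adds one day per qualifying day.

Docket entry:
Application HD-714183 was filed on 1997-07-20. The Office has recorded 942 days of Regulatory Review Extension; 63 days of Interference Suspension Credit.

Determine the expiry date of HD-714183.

Base term: filing date + 23 years → 20 July 2020.
Regulatory Review Extension: 942 days claimed exceeds the 813-day cap, so +813 days → 11 October 2022.
Interference Suspension Credit: +63 days → 13 December 2022.

December 13, 2022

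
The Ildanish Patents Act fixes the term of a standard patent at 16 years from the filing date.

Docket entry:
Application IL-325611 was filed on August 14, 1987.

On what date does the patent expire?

Filing date + 16 years → 14 August 2003.

2003-08-14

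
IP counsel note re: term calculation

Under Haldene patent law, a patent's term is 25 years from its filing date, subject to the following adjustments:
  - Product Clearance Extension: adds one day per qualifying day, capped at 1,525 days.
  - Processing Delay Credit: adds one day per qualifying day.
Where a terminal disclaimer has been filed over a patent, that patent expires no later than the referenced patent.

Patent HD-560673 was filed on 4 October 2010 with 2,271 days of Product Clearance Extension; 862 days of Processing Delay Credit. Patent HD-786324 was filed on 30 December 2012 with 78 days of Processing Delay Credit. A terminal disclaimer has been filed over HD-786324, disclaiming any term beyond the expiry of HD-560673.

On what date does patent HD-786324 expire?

Natural term of HD-786324:
  Base: filing + 25 years → 30 December 2037.
  Processing Delay Credit: +78 days → 18 March 2038.
Expiry of referenced patent HD-560673:
  Base: filing + 25 years → 4 October 2035.
  Product Clearance Extension: 2271 days claimed exceeds the 1525-day cap, so +1525 days → 7 December 2039.
  Processing Delay Credit: +862 days → 17 April 2042.
Terminal disclaimer: HD-786324 expires on the earlier of 18 March 2038 and 17 April 2042.

2038-03-18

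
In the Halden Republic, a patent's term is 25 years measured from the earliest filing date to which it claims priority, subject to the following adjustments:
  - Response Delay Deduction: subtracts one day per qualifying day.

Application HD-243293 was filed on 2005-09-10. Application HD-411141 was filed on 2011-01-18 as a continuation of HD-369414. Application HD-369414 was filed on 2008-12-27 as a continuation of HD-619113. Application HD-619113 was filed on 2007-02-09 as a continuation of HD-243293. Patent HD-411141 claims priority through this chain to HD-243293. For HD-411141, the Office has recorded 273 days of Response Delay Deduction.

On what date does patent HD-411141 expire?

Earliest priority filing: 10 September 2005.
Base term: 10 September 2005 + 25 years → 10 September 2030.
Response Delay Deduction: −273 days → 11 December 2029.

2029-12-11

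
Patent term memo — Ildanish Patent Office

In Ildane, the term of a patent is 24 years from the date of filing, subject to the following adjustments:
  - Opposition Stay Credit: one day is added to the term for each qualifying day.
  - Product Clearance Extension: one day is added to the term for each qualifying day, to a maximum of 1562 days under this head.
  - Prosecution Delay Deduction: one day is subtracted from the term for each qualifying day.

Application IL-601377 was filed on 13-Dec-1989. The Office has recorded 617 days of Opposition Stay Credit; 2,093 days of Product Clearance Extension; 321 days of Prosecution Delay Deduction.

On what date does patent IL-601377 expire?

January 14, 2019

Base term: filing date + 24 years → 13 December 2013.
Opposition Stay Credit: +617 days → 22 August 2015.
Product Clearance Extension: 2093 days claimed exceeds the 1562-day cap, so +1562 days → 1 December 2019.
Prosecution Delay Deduction: −321 days → 14 January 2019.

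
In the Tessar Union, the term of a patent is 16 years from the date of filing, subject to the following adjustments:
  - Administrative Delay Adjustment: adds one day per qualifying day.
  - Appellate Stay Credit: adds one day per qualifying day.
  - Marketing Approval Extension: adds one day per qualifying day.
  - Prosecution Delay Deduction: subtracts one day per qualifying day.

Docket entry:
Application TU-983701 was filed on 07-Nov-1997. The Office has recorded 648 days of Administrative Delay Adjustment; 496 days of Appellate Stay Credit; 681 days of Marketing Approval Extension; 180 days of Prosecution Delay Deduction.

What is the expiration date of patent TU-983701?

May 10, 2018

Base term: filing date + 16 years → 7 November 2013.
Administrative Delay Adjustment: +648 days → 17 August 2015.
Appellate Stay Credit: +496 days → 25 December 2016.
Marketing Approval Extension: +681 days → 6 November 2018.
Prosecution Delay Deduction: −180 days → 10 May 2018.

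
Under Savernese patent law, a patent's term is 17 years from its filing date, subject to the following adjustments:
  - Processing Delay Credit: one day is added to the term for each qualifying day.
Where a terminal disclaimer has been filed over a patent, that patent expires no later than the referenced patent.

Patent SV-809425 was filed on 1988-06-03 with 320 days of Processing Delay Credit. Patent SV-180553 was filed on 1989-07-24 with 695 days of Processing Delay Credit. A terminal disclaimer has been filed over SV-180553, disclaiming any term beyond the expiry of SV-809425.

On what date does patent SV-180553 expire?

2006-04-19

Natural term of SV-180553:
  Base: filing + 17 years → 24 July 2006.
  Processing Delay Credit: +695 days → 18 June 2008.
Expiry of referenced patent SV-809425:
  Base: filing + 17 years → 3 June 2005.
  Processing Delay Credit: +320 days → 19 April 2006.
Terminal disclaimer: SV-180553 expires on the earlier of 18 June 2008 and 19 April 2006.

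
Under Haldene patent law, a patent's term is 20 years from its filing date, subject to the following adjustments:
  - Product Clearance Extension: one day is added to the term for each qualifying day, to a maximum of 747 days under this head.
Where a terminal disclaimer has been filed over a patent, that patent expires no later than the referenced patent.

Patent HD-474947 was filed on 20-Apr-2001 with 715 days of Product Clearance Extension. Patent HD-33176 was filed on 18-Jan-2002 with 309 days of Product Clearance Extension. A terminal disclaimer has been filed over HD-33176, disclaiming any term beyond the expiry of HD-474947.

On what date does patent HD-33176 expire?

Natural term of HD-33176:
  Base: filing + 20 years → 18 January 2022.
  Product Clearance Extension: 309 days (within the 747-day cap) → +309 days → 23 November 2022.
Expiry of referenced patent HD-474947:
  Base: filing + 20 years → 20 April 2021.
  Product Clearance Extension: 715 days (within the 747-day cap) → +715 days → 5 April 2023.
Terminal disclaimer: HD-33176 expires on the earlier of 23 November 2022 and 5 April 2023.

2022-11-23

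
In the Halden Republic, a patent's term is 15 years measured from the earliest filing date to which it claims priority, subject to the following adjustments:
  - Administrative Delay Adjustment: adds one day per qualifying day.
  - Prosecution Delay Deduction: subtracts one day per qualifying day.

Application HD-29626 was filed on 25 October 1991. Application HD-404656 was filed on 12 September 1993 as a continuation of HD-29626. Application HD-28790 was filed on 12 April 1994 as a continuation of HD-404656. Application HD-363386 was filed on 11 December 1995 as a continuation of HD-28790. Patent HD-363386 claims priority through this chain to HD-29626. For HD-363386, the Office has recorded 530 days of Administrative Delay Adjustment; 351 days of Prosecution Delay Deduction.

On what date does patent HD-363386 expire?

2007-04-22

Earliest priority filing: 25 October 1991.
Base term: 25 October 1991 + 15 years → 25 October 2006.
Administrative Delay Adjustment: +530 days → 7 April 2008.
Prosecution Delay Deduction: −351 days → 22 April 2007.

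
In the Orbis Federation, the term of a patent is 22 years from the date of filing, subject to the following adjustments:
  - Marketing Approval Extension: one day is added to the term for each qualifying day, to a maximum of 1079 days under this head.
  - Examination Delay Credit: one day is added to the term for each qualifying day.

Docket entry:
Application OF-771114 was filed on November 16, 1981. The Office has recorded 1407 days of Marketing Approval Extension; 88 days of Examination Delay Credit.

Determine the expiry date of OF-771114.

2007-01-26

Base term: filing date + 22 years → 16 November 2003.
Marketing Approval Extension: 1407 days claimed exceeds the 1079-day cap, so +1079 days → 30 October 2006.
Examination Delay Credit: +88 days → 26 January 2007.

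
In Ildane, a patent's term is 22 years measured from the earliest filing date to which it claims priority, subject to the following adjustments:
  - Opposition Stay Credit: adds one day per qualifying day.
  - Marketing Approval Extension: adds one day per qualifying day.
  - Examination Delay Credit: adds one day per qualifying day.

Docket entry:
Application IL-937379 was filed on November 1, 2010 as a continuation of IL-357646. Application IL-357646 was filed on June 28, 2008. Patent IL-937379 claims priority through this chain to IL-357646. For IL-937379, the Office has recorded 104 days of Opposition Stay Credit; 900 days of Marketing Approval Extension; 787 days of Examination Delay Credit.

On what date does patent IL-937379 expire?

May 24, 2035

Earliest priority filing: 28 June 2008.
Base term: 28 June 2008 + 22 years → 28 June 2030.
Opposition Stay Credit: +104 days → 10 October 2030.
Marketing Approval Extension: +900 days → 28 March 2033.
Examination Delay Credit: +787 days → 24 May 2035.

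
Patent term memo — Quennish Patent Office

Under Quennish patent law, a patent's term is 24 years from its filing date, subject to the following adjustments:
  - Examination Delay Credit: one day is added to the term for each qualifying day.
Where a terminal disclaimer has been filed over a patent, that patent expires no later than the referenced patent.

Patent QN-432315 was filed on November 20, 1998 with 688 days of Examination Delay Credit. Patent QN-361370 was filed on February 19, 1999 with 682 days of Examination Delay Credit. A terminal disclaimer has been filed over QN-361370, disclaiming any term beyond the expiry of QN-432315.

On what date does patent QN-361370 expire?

Natural term of QN-361370:
  Base: filing + 24 years → 19 February 2023.
  Examination Delay Credit: +682 days → 1 January 2025.
Expiry of referenced patent QN-432315:
  Base: filing + 24 years → 20 November 2022.
  Examination Delay Credit: +688 days → 8 October 2024.
Terminal disclaimer: QN-361370 expires on the earlier of 1 January 2025 and 8 October 2024.

October 8, 2024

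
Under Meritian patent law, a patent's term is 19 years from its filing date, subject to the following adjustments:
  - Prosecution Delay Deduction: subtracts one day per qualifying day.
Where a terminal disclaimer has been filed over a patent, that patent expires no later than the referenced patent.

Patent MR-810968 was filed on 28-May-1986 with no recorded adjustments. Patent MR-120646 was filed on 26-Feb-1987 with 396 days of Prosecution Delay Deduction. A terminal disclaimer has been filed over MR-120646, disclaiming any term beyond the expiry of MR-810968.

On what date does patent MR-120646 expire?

Natural term of MR-120646:
  Base: filing + 19 years → 26 February 2006.
  Prosecution Delay Deduction: −396 days → 26 January 2005.
Expiry of referenced patent MR-810968:
  Base: filing + 19 years → 28 May 2005.
Terminal disclaimer: MR-120646 expires on the earlier of 26 January 2005 and 28 May 2005.

2005-01-26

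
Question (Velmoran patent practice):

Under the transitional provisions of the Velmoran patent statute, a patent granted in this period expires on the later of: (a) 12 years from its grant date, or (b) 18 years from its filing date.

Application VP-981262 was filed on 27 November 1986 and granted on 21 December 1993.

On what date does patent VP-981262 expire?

(a) grant + 12 years → 21 December 2005.
(b) filing + 18 years → 27 November 2004.
Later of the two: 21 December 2005.

2005-12-21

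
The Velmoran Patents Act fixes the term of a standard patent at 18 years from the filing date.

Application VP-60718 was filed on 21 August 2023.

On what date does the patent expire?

Filing date + 18 years → 21 August 2041.

2041-08-21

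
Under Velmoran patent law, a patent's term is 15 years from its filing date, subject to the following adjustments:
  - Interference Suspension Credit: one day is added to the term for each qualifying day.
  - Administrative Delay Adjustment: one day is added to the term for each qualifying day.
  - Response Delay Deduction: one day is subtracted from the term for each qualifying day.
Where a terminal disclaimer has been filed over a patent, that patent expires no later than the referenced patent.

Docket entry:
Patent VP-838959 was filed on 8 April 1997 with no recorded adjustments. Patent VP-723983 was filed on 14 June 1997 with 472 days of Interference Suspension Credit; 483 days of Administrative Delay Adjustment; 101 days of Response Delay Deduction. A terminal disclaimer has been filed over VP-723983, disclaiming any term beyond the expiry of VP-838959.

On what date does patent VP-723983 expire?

Natural term of VP-723983:
  Base: filing + 15 years → 14 June 2012.
  Interference Suspension Credit: +472 days → 29 September 2013.
  Administrative Delay Adjustment: +483 days → 25 January 2015.
  Response Delay Deduction: −101 days → 16 October 2014.
Expiry of referenced patent VP-838959:
  Base: filing + 15 years → 8 April 2012.
Terminal disclaimer: VP-723983 expires on the earlier of 16 October 2014 and 8 April 2012.

2012-04-08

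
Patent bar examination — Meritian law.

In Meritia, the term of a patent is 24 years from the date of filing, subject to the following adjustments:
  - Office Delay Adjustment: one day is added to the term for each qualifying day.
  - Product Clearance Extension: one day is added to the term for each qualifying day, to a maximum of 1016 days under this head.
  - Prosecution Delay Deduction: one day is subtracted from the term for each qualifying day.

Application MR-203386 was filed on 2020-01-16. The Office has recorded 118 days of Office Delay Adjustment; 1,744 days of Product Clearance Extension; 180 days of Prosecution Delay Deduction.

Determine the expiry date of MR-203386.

Base term: filing date + 24 years → 16 January 2044.
Office Delay Adjustment: +118 days → 13 May 2044.
Product Clearance Extension: 1744 days claimed exceeds the 1016-day cap, so +1016 days → 23 February 2047.
Prosecution Delay Deduction: −180 days → 27 August 2046.

2046-08-27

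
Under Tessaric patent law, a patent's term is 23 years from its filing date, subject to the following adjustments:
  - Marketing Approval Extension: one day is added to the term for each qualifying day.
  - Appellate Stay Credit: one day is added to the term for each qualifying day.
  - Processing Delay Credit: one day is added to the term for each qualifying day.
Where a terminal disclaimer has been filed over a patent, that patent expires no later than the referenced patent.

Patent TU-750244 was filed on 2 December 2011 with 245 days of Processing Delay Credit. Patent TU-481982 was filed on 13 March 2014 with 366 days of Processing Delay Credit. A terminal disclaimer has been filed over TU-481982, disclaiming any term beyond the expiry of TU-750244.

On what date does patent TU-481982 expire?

Natural term of TU-481982:
  Base: filing + 23 years → 13 March 2037.
  Processing Delay Credit: +366 days → 14 March 2038.
Expiry of referenced patent TU-750244:
  Base: filing + 23 years → 2 December 2034.
  Processing Delay Credit: +245 days → 4 August 2035.
Terminal disclaimer: TU-481982 expires on the earlier of 14 March 2038 and 4 August 2035.

2035-08-04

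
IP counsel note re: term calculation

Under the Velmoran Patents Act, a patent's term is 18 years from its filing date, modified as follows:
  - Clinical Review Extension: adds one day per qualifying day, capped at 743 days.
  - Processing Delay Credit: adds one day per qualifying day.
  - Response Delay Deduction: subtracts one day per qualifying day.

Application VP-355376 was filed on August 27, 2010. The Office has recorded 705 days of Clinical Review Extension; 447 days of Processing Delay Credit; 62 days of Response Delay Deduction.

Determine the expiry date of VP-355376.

Base term: filing date + 18 years → 27 August 2028.
Clinical Review Extension: 705 days (within the 743-day cap) → +705 days → 2 August 2030.
Processing Delay Credit: +447 days → 23 October 2031.
Response Delay Deduction: −62 days → 22 August 2031.

August 22, 2031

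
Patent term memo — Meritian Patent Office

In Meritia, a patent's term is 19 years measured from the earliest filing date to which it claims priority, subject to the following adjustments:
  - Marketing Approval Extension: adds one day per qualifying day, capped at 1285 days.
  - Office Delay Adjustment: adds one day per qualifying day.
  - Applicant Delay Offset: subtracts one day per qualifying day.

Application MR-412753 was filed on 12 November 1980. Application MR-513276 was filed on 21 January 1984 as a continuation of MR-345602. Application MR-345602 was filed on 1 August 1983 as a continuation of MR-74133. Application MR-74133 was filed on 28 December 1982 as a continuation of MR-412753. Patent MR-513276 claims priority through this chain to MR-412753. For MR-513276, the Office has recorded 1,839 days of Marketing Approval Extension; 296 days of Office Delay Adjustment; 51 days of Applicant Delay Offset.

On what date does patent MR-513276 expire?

January 20, 2004

Earliest priority filing: 12 November 1980.
Base term: 12 November 1980 + 19 years → 12 November 1999.
Marketing Approval Extension: 1839 days claimed exceeds the 1285-day cap, so +1285 days → 20 May 2003.
Office Delay Adjustment: +296 days → 11 March 2004.
Applicant Delay Offset: −51 days → 20 January 2004.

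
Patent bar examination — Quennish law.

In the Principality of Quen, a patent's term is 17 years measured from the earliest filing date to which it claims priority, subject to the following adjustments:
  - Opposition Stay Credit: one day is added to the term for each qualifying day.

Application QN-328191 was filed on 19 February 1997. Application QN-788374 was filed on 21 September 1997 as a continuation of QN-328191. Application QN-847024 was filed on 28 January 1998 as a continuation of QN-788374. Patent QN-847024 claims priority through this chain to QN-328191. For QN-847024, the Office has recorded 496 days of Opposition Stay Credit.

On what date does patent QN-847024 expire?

2015-06-30

Earliest priority filing: 19 February 1997.
Base term: 19 February 1997 + 17 years → 19 February 2014.
Opposition Stay Credit: +496 days → 30 June 2015.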